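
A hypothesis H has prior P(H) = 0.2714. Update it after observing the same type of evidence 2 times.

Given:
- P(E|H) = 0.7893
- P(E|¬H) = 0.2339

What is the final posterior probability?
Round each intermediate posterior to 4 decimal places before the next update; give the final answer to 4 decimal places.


Sequential Bayesian updating:

Initial prior: P(H) = 0.2714

Update 1:
  P(E) = 0.7893 × 0.2714 + 0.2339 × 0.7286 = 0.21421602 + 0.17041954 = 0.38463556
  P(H|E) = 0.21421602 / 0.38463556 = 0.5569

Update 2:
  P(E) = 0.7893 × 0.5569 + 0.2339 × 0.4431 = 0.43956117 + 0.10364109 = 0.54320226
  P(H|E) = 0.43956117 / 0.54320226 = 0.8092

Final posterior: 0.8092


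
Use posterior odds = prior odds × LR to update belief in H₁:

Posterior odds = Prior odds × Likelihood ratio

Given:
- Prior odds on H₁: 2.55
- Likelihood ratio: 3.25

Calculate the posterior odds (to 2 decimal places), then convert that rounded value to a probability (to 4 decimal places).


Step 1: Calculate posterior odds
Posterior odds = Prior odds × LR
               = 2.55 × 3.25
               = 8.29

Step 2: Convert to probability
P(H₁|E) = Posterior odds / (1 + Posterior odds)
       = 8.29 / (1 + 8.29)
       = 8.29 / 9.29
       = 0.8924

The evidence increased P(H₁) from 0.7183 to 0.8924.


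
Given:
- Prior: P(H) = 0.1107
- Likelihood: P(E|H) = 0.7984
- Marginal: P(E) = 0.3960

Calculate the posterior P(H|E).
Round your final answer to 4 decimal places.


Using Bayes' theorem:

P(H|E) = P(E|H) × P(H) / P(E)
       = 0.7984 × 0.1107 / 0.3960
       = 0.08838288 / 0.3960
       = 0.2232

The evidence strengthens our belief in H.
Prior: 0.1107 → Posterior: 0.2232


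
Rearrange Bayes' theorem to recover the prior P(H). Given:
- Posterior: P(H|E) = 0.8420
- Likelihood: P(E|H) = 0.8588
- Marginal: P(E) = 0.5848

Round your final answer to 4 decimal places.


From Bayes' theorem: P(H|E) = P(E|H) × P(H) / P(E)

Rearranging for P(H):
P(H) = P(H|E) × P(E) / P(E|H)
     = 0.8420 × 0.5848 / 0.8588
     = 0.49240160 / 0.8588
     = 0.5734


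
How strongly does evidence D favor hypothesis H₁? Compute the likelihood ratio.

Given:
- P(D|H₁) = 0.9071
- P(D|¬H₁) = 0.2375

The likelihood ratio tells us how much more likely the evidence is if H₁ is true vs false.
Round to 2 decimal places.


Likelihood Ratio (LR) = P(D|H₁) / P(D|¬H₁)

LR = 0.9071 / 0.2375
   = 3.82

The evidence is 3.82 times more likely if H₁ is true than if H₁ is false.
Because LR exceeds 1, D is evidence for H₁.


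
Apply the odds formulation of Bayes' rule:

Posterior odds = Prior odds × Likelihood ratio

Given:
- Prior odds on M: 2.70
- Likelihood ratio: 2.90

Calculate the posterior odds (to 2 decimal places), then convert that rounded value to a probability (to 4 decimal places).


Step 1: Calculate posterior odds
Posterior odds = Prior odds × LR
               = 2.70 × 2.90
               = 7.83

Step 2: Convert to probability
P(M|E) = Posterior odds / (1 + Posterior odds)
       = 7.83 / (1 + 7.83)
       = 7.83 / 8.83
       = 0.8867

The evidence increased P(M) from 0.7297 to 0.8867.


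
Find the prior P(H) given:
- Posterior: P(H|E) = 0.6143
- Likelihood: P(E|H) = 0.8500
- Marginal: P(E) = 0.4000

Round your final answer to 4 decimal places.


From Bayes' theorem: P(H|E) = P(E|H) × P(H) / P(E)

Rearranging for P(H):
P(H) = P(H|E) × P(E) / P(E|H)
     = 0.6143 × 0.4000 / 0.8500
     = 0.24572000 / 0.8500
     = 0.2891


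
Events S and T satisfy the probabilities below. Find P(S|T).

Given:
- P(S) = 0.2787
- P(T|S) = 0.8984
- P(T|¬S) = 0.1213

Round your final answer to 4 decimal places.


Bayes' theorem: P(S|T) = P(T|S) × P(S) / P(T)

Step 1: Calculate P(T) using law of total probability
P(T) = P(T|S)P(S) + P(T|¬S)P(¬S)
     = 0.8984 × 0.2787 + 0.1213 × 0.7213
     = 0.25038408 + 0.08749369
     = 0.33787777

Step 2: Apply Bayes' theorem
P(S|T) = P(T|S) × P(S) / P(T)
       = 0.25038408 / 0.33787777
       = 0.7410


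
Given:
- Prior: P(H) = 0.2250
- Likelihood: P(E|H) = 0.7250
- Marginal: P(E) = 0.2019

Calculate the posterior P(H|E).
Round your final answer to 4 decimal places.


Using Bayes' theorem:

P(H|E) = P(E|H) × P(H) / P(E)
       = 0.7250 × 0.2250 / 0.2019
       = 0.16312500 / 0.2019
       = 0.8079

The evidence strengthens our belief in H.
Prior: 0.2250 → Posterior: 0.8079


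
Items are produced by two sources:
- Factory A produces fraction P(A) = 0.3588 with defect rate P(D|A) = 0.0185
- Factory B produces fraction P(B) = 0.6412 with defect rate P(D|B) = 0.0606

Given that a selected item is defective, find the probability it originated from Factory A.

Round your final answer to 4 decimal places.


Let A = from Factory A, D = defective

Given:
- P(A) = 0.3588, P(B) = 0.6412
- P(D|A) = 0.0185, P(D|B) = 0.0606

Step 1: Find P(D)
P(D) = P(D|A)P(A) + P(D|B)P(B)
     = 0.0185 × 0.3588 + 0.0606 × 0.6412
     = 0.00663780 + 0.03885672
     = 0.04549452

Step 2: Apply Bayes' theorem
P(A|D) = P(D|A)P(A) / P(D)
       = 0.00663780 / 0.04549452
       = 0.1459


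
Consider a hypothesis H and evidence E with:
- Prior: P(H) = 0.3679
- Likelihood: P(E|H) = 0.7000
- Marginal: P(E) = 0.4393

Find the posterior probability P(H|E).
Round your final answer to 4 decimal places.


Using Bayes' theorem:

P(H|E) = P(E|H) × P(H) / P(E)
       = 0.7000 × 0.3679 / 0.4393
       = 0.25753000 / 0.4393
       = 0.5862

The evidence strengthens our belief in H.
Prior: 0.3679 → Posterior: 0.5862


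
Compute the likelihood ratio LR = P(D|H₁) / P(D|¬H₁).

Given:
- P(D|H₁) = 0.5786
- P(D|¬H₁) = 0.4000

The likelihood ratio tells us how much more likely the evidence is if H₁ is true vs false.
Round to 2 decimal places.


Likelihood Ratio (LR) = P(D|H₁) / P(D|¬H₁)

LR = 0.5786 / 0.4000
   = 1.45

The evidence is 1.45 times more likely if H₁ is true than if H₁ is false.
Since LR > 1, the evidence supports H₁ over ¬H₁.


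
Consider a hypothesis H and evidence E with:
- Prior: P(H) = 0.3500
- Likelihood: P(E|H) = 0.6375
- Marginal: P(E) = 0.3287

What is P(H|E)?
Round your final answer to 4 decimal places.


Using Bayes' theorem:

P(H|E) = P(E|H) × P(H) / P(E)
       = 0.6375 × 0.3500 / 0.3287
       = 0.22312500 / 0.3287
       = 0.6788

The evidence strengthens our belief in H.
Prior: 0.3500 → Posterior: 0.6788


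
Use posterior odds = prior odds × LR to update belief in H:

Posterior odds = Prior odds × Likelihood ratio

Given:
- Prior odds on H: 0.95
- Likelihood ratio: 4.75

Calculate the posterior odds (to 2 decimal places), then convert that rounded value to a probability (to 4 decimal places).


Step 1: Calculate posterior odds
Posterior odds = Prior odds × LR
               = 0.95 × 4.75
               = 4.51

Step 2: Convert to probability
P(H|E) = Posterior odds / (1 + Posterior odds)
       = 4.51 / (1 + 4.51)
       = 4.51 / 5.51
       = 0.8185

The evidence increased P(H) from 0.4872 to 0.8185.


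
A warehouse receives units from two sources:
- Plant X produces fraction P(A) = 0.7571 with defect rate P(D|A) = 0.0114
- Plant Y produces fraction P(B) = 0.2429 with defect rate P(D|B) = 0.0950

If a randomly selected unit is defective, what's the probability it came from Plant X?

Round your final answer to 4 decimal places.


Let A = from Plant X, D = defective

Given:
- P(A) = 0.7571, P(B) = 0.2429
- P(D|A) = 0.0114, P(D|B) = 0.0950

Step 1: Find P(D)
P(D) = P(D|A)P(A) + P(D|B)P(B)
     = 0.0114 × 0.7571 + 0.0950 × 0.2429
     = 0.00863094 + 0.02307550
     = 0.03170644

Step 2: Apply Bayes' theorem
P(A|D) = P(D|A)P(A) / P(D)
       = 0.00863094 / 0.03170644
       = 0.2722


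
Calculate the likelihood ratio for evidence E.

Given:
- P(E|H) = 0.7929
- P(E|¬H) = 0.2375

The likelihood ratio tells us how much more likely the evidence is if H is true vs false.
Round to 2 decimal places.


Likelihood Ratio (LR) = P(E|H) / P(E|¬H)

LR = 0.7929 / 0.2375
   = 3.34

The evidence is 3.34 times more likely if H is true than if H is false.
LR > 1, so observing E raises the odds in favor of H.


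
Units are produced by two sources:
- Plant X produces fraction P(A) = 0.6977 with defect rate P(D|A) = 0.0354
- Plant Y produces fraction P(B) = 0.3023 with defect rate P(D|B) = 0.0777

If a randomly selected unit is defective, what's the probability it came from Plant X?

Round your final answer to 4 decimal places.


Let A = from Plant X, D = defective

Given:
- P(A) = 0.6977, P(B) = 0.3023
- P(D|A) = 0.0354, P(D|B) = 0.0777

Step 1: Find P(D)
P(D) = P(D|A)P(A) + P(D|B)P(B)
     = 0.0354 × 0.6977 + 0.0777 × 0.3023
     = 0.02469858 + 0.02348871
     = 0.04818729

Step 2: Apply Bayes' theorem
P(A|D) = P(D|A)P(A) / P(D)
       = 0.02469858 / 0.04818729
       = 0.5126


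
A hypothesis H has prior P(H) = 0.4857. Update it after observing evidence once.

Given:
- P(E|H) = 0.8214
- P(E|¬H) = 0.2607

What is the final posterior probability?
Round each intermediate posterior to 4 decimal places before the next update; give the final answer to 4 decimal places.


Sequential Bayesian updating:

Initial prior: P(H) = 0.4857

Update 1:
  P(E) = 0.8214 × 0.4857 + 0.2607 × 0.5143 = 0.39895398 + 0.13407801 = 0.53303199
  P(H|E) = 0.39895398 / 0.53303199 = 0.7485

Final posterior: 0.7485


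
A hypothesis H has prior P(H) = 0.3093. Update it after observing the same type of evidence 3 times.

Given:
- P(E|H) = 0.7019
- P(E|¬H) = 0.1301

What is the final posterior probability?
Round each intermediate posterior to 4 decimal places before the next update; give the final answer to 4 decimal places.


Sequential Bayesian updating:

Initial prior: P(H) = 0.3093

Update 1:
  P(E) = 0.7019 × 0.3093 + 0.1301 × 0.6907 = 0.21709767 + 0.08986007 = 0.30695774
  P(H|E) = 0.21709767 / 0.30695774 = 0.7073

Update 2:
  P(E) = 0.7019 × 0.7073 + 0.1301 × 0.2927 = 0.49645387 + 0.03808027 = 0.53453414
  P(H|E) = 0.49645387 / 0.53453414 = 0.9288

Update 3:
  P(E) = 0.7019 × 0.9288 + 0.1301 × 0.0712 = 0.65192472 + 0.00926312 = 0.66118784
  P(H|E) = 0.65192472 / 0.66118784 = 0.9860

Final posterior: 0.9860


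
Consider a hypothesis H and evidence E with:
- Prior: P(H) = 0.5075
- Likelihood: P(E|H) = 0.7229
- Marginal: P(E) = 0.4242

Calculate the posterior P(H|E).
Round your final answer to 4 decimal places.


Using Bayes' theorem:

P(H|E) = P(E|H) × P(H) / P(E)
       = 0.7229 × 0.5075 / 0.4242
       = 0.36687175 / 0.4242
       = 0.8649

The evidence strengthens our belief in H.
Prior: 0.5075 → Posterior: 0.8649


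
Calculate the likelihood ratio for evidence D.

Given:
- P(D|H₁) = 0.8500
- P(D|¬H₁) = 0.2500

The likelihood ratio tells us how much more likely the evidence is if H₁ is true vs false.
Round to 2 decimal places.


Likelihood Ratio (LR) = P(D|H₁) / P(D|¬H₁)

LR = 0.8500 / 0.2500
   = 3.40

The evidence is 3.40 times more likely if H₁ is true than if H₁ is false.
Since LR > 1, the evidence supports H₁ over ¬H₁.


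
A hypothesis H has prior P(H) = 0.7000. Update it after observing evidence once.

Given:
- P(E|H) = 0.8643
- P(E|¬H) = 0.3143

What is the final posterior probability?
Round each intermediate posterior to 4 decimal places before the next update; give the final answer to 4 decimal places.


Sequential Bayesian updating:

Initial prior: P(H) = 0.7000

Update 1:
  P(E) = 0.8643 × 0.7000 + 0.3143 × 0.3000 = 0.60501000 + 0.09429000 = 0.69930000
  P(H|E) = 0.60501000 / 0.69930000 = 0.8652

Final posterior: 0.8652


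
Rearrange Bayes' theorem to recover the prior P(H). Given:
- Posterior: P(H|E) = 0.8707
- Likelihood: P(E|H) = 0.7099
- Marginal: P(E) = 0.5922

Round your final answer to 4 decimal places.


From Bayes' theorem: P(H|E) = P(E|H) × P(H) / P(E)

Rearranging for P(H):
P(H) = P(H|E) × P(E) / P(E|H)
     = 0.8707 × 0.5922 / 0.7099
     = 0.51562854 / 0.7099
     = 0.7263


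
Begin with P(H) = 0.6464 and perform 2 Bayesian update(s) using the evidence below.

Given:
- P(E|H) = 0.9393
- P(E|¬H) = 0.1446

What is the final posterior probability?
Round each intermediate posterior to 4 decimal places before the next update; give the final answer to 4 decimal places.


Sequential Bayesian updating:

Initial prior: P(H) = 0.6464

Update 1:
  P(E) = 0.9393 × 0.6464 + 0.1446 × 0.3536 = 0.60716352 + 0.05113056 = 0.65829408
  P(H|E) = 0.60716352 / 0.65829408 = 0.9223

Update 2:
  P(E) = 0.9393 × 0.9223 + 0.1446 × 0.0777 = 0.86631639 + 0.01123542 = 0.87755181
  P(H|E) = 0.86631639 / 0.87755181 = 0.9872

Final posterior: 0.9872


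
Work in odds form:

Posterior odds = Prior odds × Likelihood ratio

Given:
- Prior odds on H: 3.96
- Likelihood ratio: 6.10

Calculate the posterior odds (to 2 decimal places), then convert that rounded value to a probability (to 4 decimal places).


Step 1: Calculate posterior odds
Posterior odds = Prior odds × LR
               = 3.96 × 6.10
               = 24.16

Step 2: Convert to probability
P(H|E) = Posterior odds / (1 + Posterior odds)
       = 24.16 / (1 + 24.16)
       = 24.16 / 25.16
       = 0.9603

The evidence increased P(H) from 0.7984 to 0.9603.


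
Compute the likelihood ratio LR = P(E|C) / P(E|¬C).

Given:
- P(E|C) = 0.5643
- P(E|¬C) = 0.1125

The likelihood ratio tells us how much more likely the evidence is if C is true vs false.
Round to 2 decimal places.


Likelihood Ratio (LR) = P(E|C) / P(E|¬C)

LR = 0.5643 / 0.1125
   = 5.02

The evidence is 5.02 times more likely if C is true than if C is false.
LR > 1, so observing E raises the odds in favor of C.


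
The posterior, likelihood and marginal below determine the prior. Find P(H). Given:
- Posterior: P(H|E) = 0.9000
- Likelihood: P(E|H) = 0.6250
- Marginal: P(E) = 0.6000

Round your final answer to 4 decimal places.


From Bayes' theorem: P(H|E) = P(E|H) × P(H) / P(E)

Rearranging for P(H):
P(H) = P(H|E) × P(E) / P(E|H)
     = 0.9000 × 0.6000 / 0.6250
     = 0.54000000 / 0.6250
     = 0.8640


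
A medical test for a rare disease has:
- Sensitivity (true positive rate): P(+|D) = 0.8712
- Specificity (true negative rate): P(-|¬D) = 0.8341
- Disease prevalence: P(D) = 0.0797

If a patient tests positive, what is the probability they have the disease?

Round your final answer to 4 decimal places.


Let D = has disease, + = positive test

Given:
- P(D) = 0.0797 (prevalence)
- P(+|D) = 0.8712 (sensitivity)
- P(-|¬D) = 0.8341 (specificity)
- P(+|¬D) = 0.1659 (false positive rate = 1 - specificity)

Step 1: Find P(+)
P(+) = P(+|D)P(D) + P(+|¬D)P(¬D)
     = 0.8712 × 0.0797 + 0.1659 × 0.9203
     = 0.06943464 + 0.15267777
     = 0.22211241

Step 2: Apply Bayes' theorem for P(D|+)
P(D|+) = P(+|D)P(D) / P(+)
       = 0.06943464 / 0.22211241
       = 0.3126


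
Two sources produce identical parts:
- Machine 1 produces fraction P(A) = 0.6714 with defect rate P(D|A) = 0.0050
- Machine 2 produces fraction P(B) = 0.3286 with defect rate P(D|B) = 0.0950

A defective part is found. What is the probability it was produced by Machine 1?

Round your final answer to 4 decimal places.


Let A = from Machine 1, D = defective

Given:
- P(A) = 0.6714, P(B) = 0.3286
- P(D|A) = 0.0050, P(D|B) = 0.0950

Step 1: Find P(D)
P(D) = P(D|A)P(A) + P(D|B)P(B)
     = 0.0050 × 0.6714 + 0.0950 × 0.3286
     = 0.00335700 + 0.03121700
     = 0.03457400

Step 2: Apply Bayes' theorem
P(A|D) = P(D|A)P(A) / P(D)
       = 0.00335700 / 0.03457400
       = 0.0971


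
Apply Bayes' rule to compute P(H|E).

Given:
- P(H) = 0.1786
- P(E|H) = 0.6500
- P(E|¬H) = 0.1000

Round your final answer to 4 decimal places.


Bayes' theorem: P(H|E) = P(E|H) × P(H) / P(E)

Step 1: Calculate P(E) using law of total probability
P(E) = P(E|H)P(H) + P(E|¬H)P(¬H)
     = 0.6500 × 0.1786 + 0.1000 × 0.8214
     = 0.11609000 + 0.08214000
     = 0.19823000

Step 2: Apply Bayes' theorem
P(H|E) = P(E|H) × P(H) / P(E)
       = 0.11609000 / 0.19823000
       = 0.5856


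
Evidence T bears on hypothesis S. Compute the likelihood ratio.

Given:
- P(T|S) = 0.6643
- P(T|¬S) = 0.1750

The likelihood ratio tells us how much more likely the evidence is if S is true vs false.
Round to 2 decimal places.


Likelihood Ratio (LR) = P(T|S) / P(T|¬S)

LR = 0.6643 / 0.1750
   = 3.80

The evidence is 3.80 times more likely if S is true than if S is false.
LR > 1, so observing T raises the odds in favor of S.


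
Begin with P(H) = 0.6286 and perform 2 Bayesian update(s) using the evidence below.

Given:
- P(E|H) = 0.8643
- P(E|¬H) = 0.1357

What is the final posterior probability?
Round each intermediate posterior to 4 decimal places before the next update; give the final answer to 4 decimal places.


Sequential Bayesian updating:

Initial prior: P(H) = 0.6286

Update 1:
  P(E) = 0.8643 × 0.6286 + 0.1357 × 0.3714 = 0.54329898 + 0.05039898 = 0.59369796
  P(H|E) = 0.54329898 / 0.59369796 = 0.9151

Update 2:
  P(E) = 0.8643 × 0.9151 + 0.1357 × 0.0849 = 0.79092093 + 0.01152093 = 0.80244186
  P(H|E) = 0.79092093 / 0.80244186 = 0.9856

Final posterior: 0.9856


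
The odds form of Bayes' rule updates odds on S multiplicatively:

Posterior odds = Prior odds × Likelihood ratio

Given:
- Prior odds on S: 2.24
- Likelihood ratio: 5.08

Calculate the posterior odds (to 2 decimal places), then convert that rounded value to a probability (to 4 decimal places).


Step 1: Calculate posterior odds
Posterior odds = Prior odds × LR
               = 2.24 × 5.08
               = 11.38

Step 2: Convert to probability
P(S|E) = Posterior odds / (1 + Posterior odds)
       = 11.38 / (1 + 11.38)
       = 11.38 / 12.38
       = 0.9192

The evidence increased P(S) from 0.6914 to 0.9192.


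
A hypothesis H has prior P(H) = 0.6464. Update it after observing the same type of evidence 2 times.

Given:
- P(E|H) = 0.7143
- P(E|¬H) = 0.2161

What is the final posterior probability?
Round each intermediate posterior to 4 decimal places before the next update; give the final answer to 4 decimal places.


Sequential Bayesian updating:

Initial prior: P(H) = 0.6464

Update 1:
  P(E) = 0.7143 × 0.6464 + 0.2161 × 0.3536 = 0.46172352 + 0.07641296 = 0.53813648
  P(H|E) = 0.46172352 / 0.53813648 = 0.8580

Update 2:
  P(E) = 0.7143 × 0.8580 + 0.2161 × 0.1420 = 0.61286940 + 0.03068620 = 0.64355560
  P(H|E) = 0.61286940 / 0.64355560 = 0.9523

Final posterior: 0.9523


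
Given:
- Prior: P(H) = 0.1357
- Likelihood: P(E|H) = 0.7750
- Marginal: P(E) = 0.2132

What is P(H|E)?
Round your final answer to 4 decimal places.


Using Bayes' theorem:

P(H|E) = P(E|H) × P(H) / P(E)
       = 0.7750 × 0.1357 / 0.2132
       = 0.10516750 / 0.2132
       = 0.4933

The evidence strengthens our belief in H.
Prior: 0.1357 → Posterior: 0.4933


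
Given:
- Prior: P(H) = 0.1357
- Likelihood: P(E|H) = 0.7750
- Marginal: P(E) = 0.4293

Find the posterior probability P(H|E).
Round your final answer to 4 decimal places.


Using Bayes' theorem:

P(H|E) = P(E|H) × P(H) / P(E)
       = 0.7750 × 0.1357 / 0.4293
       = 0.10516750 / 0.4293
       = 0.2450

The evidence strengthens our belief in H.
Prior: 0.1357 → Posterior: 0.2450


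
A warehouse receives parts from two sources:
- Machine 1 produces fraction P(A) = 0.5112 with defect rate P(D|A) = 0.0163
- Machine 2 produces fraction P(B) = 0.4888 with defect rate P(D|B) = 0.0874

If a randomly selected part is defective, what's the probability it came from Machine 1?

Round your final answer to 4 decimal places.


Let A = from Machine 1, D = defective

Given:
- P(A) = 0.5112, P(B) = 0.4888
- P(D|A) = 0.0163, P(D|B) = 0.0874

Step 1: Find P(D)
P(D) = P(D|A)P(A) + P(D|B)P(B)
     = 0.0163 × 0.5112 + 0.0874 × 0.4888
     = 0.00833256 + 0.04272112
     = 0.05105368

Step 2: Apply Bayes' theorem
P(A|D) = P(D|A)P(A) / P(D)
       = 0.00833256 / 0.05105368
       = 0.1632


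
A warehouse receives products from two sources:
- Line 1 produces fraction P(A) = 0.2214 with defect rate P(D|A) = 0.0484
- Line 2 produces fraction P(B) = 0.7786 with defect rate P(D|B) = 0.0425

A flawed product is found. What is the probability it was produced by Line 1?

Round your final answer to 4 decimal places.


Let A = from Line 1, D = flawed

Given:
- P(A) = 0.2214, P(B) = 0.7786
- P(D|A) = 0.0484, P(D|B) = 0.0425

Step 1: Find P(D)
P(D) = P(D|A)P(A) + P(D|B)P(B)
     = 0.0484 × 0.2214 + 0.0425 × 0.7786
     = 0.01071576 + 0.03309050
     = 0.04380626

Step 2: Apply Bayes' theorem
P(A|D) = P(D|A)P(A) / P(D)
       = 0.01071576 / 0.04380626
       = 0.2446


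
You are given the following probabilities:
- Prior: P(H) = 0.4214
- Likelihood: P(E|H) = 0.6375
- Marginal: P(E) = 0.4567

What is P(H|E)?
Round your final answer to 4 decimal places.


Using Bayes' theorem:

P(H|E) = P(E|H) × P(H) / P(E)
       = 0.6375 × 0.4214 / 0.4567
       = 0.26864250 / 0.4567
       = 0.5882

The evidence strengthens our belief in H.
Prior: 0.4214 → Posterior: 0.5882


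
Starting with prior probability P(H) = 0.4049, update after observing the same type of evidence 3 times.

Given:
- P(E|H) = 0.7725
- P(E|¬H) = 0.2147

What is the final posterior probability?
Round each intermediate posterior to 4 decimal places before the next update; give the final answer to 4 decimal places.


Sequential Bayesian updating:

Initial prior: P(H) = 0.4049

Update 1:
  P(E) = 0.7725 × 0.4049 + 0.2147 × 0.5951 = 0.31278525 + 0.12776797 = 0.44055322
  P(H|E) = 0.31278525 / 0.44055322 = 0.7100

Update 2:
  P(E) = 0.7725 × 0.7100 + 0.2147 × 0.2900 = 0.54847500 + 0.06226300 = 0.61073800
  P(H|E) = 0.54847500 / 0.61073800 = 0.8981

Update 3:
  P(E) = 0.7725 × 0.8981 + 0.2147 × 0.1019 = 0.69378225 + 0.02187793 = 0.71566018
  P(H|E) = 0.69378225 / 0.71566018 = 0.9694

Final posterior: 0.9694


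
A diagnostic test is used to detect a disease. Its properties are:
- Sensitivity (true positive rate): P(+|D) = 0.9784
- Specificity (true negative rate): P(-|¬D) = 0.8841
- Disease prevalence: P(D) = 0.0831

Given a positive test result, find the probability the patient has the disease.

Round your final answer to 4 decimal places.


Let D = has disease, + = positive test

Given:
- P(D) = 0.0831 (prevalence)
- P(+|D) = 0.9784 (sensitivity)
- P(-|¬D) = 0.8841 (specificity)
- P(+|¬D) = 0.1159 (false positive rate = 1 - specificity)

Step 1: Find P(+)
P(+) = P(+|D)P(D) + P(+|¬D)P(¬D)
     = 0.9784 × 0.0831 + 0.1159 × 0.9169
     = 0.08130504 + 0.10626871
     = 0.18757375

Step 2: Apply Bayes' theorem for P(D|+)
P(D|+) = P(+|D)P(D) / P(+)
       = 0.08130504 / 0.18757375
       = 0.4335


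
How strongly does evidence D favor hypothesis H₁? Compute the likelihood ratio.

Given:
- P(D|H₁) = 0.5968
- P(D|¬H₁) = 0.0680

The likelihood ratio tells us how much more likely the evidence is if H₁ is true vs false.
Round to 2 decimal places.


Likelihood Ratio (LR) = P(D|H₁) / P(D|¬H₁)

LR = 0.5968 / 0.0680
   = 8.78

The evidence is 8.78 times more likely if H₁ is true than if H₁ is false.
LR > 1, so observing D raises the odds in favor of H₁.


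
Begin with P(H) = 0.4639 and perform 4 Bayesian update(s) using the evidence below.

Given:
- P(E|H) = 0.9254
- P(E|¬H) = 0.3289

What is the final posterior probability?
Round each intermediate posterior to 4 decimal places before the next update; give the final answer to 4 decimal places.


Sequential Bayesian updating:

Initial prior: P(H) = 0.4639

Update 1:
  P(E) = 0.9254 × 0.4639 + 0.3289 × 0.5361 = 0.42929306 + 0.17632329 = 0.60561635
  P(H|E) = 0.42929306 / 0.60561635 = 0.7089

Update 2:
  P(E) = 0.9254 × 0.7089 + 0.3289 × 0.2911 = 0.65601606 + 0.09574279 = 0.75175885
  P(H|E) = 0.65601606 / 0.75175885 = 0.8726

Update 3:
  P(E) = 0.9254 × 0.8726 + 0.3289 × 0.1274 = 0.80750404 + 0.04190186 = 0.84940590
  P(H|E) = 0.80750404 / 0.84940590 = 0.9507

Update 4:
  P(E) = 0.9254 × 0.9507 + 0.3289 × 0.0493 = 0.87977778 + 0.01621477 = 0.89599255
  P(H|E) = 0.87977778 / 0.89599255 = 0.9819

Final posterior: 0.9819


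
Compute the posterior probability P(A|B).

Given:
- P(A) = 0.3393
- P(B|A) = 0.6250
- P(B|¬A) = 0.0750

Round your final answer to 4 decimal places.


Bayes' theorem: P(A|B) = P(B|A) × P(A) / P(B)

Step 1: Calculate P(B) using law of total probability
P(B) = P(B|A)P(A) + P(B|¬A)P(¬A)
     = 0.6250 × 0.3393 + 0.0750 × 0.6607
     = 0.21206250 + 0.04955250
     = 0.26161500

Step 2: Apply Bayes' theorem
P(A|B) = P(B|A) × P(A) / P(B)
       = 0.21206250 / 0.26161500
       = 0.8106


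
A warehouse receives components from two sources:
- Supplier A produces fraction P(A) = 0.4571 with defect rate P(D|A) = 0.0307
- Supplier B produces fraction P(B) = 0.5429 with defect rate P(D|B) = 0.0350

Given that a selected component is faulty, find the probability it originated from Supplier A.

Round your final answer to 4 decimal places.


Let A = from Supplier A, D = faulty

Given:
- P(A) = 0.4571, P(B) = 0.5429
- P(D|A) = 0.0307, P(D|B) = 0.0350

Step 1: Find P(D)
P(D) = P(D|A)P(A) + P(D|B)P(B)
     = 0.0307 × 0.4571 + 0.0350 × 0.5429
     = 0.01403297 + 0.01900150
     = 0.03303447

Step 2: Apply Bayes' theorem
P(A|D) = P(D|A)P(A) / P(D)
       = 0.01403297 / 0.03303447
       = 0.4248


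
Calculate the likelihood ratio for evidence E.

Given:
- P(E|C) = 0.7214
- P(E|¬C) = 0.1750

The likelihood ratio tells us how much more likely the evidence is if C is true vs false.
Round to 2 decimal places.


Likelihood Ratio (LR) = P(E|C) / P(E|¬C)

LR = 0.7214 / 0.1750
   = 4.12

The evidence is 4.12 times more likely if C is true than if C is false.
Since LR > 1, the evidence supports C over ¬C.


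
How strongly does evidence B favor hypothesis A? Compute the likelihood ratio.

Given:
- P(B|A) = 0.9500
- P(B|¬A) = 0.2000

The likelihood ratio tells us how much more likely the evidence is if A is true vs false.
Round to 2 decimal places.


Likelihood Ratio (LR) = P(B|A) / P(B|¬A)

LR = 0.9500 / 0.2000
   = 4.75

The evidence is 4.75 times more likely if A is true than if A is false.
Since LR > 1, the evidence supports A over ¬A.


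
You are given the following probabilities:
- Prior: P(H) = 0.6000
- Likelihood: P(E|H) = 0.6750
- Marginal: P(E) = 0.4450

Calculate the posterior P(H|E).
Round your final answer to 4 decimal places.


Using Bayes' theorem:

P(H|E) = P(E|H) × P(H) / P(E)
       = 0.6750 × 0.6000 / 0.4450
       = 0.40500000 / 0.4450
       = 0.9101

The evidence strengthens our belief in H.
Prior: 0.6000 → Posterior: 0.9101


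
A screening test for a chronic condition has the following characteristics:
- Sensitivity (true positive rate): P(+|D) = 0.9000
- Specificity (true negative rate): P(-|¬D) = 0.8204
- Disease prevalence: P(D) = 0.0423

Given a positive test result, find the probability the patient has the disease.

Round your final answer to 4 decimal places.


Let D = has disease, + = positive test

Given:
- P(D) = 0.0423 (prevalence)
- P(+|D) = 0.9000 (sensitivity)
- P(-|¬D) = 0.8204 (specificity)
- P(+|¬D) = 0.1796 (false positive rate = 1 - specificity)

Step 1: Find P(+)
P(+) = P(+|D)P(D) + P(+|¬D)P(¬D)
     = 0.9000 × 0.0423 + 0.1796 × 0.9577
     = 0.03807000 + 0.17200292
     = 0.21007292

Step 2: Apply Bayes' theorem for P(D|+)
P(D|+) = P(+|D)P(D) / P(+)
       = 0.03807000 / 0.21007292
       = 0.1812


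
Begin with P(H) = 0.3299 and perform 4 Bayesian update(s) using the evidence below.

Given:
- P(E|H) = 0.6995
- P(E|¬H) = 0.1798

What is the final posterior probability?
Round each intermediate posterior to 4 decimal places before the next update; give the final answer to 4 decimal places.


Sequential Bayesian updating:

Initial prior: P(H) = 0.3299

Update 1:
  P(E) = 0.6995 × 0.3299 + 0.1798 × 0.6701 = 0.23076505 + 0.12048398 = 0.35124903
  P(H|E) = 0.23076505 / 0.35124903 = 0.6570

Update 2:
  P(E) = 0.6995 × 0.6570 + 0.1798 × 0.3430 = 0.45957150 + 0.06167140 = 0.52124290
  P(H|E) = 0.45957150 / 0.52124290 = 0.8817

Update 3:
  P(E) = 0.6995 × 0.8817 + 0.1798 × 0.1183 = 0.61674915 + 0.02127034 = 0.63801949
  P(H|E) = 0.61674915 / 0.63801949 = 0.9667

Update 4:
  P(E) = 0.6995 × 0.9667 + 0.1798 × 0.0333 = 0.67620665 + 0.00598734 = 0.68219399
  P(H|E) = 0.67620665 / 0.68219399 = 0.9912

Final posterior: 0.9912


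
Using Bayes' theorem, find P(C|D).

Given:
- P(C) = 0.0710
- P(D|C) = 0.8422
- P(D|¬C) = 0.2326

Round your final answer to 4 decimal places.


Bayes' theorem: P(C|D) = P(D|C) × P(C) / P(D)

Step 1: Calculate P(D) using law of total probability
P(D) = P(D|C)P(C) + P(D|¬C)P(¬C)
     = 0.8422 × 0.0710 + 0.2326 × 0.9290
     = 0.05979620 + 0.21608540
     = 0.27588160

Step 2: Apply Bayes' theorem
P(C|D) = P(D|C) × P(C) / P(D)
       = 0.05979620 / 0.27588160
       = 0.2167


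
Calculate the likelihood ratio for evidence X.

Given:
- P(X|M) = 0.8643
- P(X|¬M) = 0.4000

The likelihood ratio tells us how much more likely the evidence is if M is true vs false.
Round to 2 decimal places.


Likelihood Ratio (LR) = P(X|M) / P(X|¬M)

LR = 0.8643 / 0.4000
   = 2.16

The evidence is 2.16 times more likely if M is true than if M is false.
Because LR exceeds 1, X is evidence for M.


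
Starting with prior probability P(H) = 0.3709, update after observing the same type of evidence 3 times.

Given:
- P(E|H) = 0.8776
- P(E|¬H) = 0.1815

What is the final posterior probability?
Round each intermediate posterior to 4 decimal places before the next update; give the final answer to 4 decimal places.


Sequential Bayesian updating:

Initial prior: P(H) = 0.3709

Update 1:
  P(E) = 0.8776 × 0.3709 + 0.1815 × 0.6291 = 0.32550184 + 0.11418165 = 0.43968349
  P(H|E) = 0.32550184 / 0.43968349 = 0.7403

Update 2:
  P(E) = 0.8776 × 0.7403 + 0.1815 × 0.2597 = 0.64968728 + 0.04713555 = 0.69682283
  P(H|E) = 0.64968728 / 0.69682283 = 0.9324

Update 3:
  P(E) = 0.8776 × 0.9324 + 0.1815 × 0.0676 = 0.81827424 + 0.01226940 = 0.83054364
  P(H|E) = 0.81827424 / 0.83054364 = 0.9852

Final posterior: 0.9852


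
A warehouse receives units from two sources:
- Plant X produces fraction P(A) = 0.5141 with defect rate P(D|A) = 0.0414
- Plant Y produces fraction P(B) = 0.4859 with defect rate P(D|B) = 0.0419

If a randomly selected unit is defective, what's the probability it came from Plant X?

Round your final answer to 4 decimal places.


Let A = from Plant X, D = defective

Given:
- P(A) = 0.5141, P(B) = 0.4859
- P(D|A) = 0.0414, P(D|B) = 0.0419

Step 1: Find P(D)
P(D) = P(D|A)P(A) + P(D|B)P(B)
     = 0.0414 × 0.5141 + 0.0419 × 0.4859
     = 0.02128374 + 0.02035921
     = 0.04164295

Step 2: Apply Bayes' theorem
P(A|D) = P(D|A)P(A) / P(D)
       = 0.02128374 / 0.04164295
       = 0.5111


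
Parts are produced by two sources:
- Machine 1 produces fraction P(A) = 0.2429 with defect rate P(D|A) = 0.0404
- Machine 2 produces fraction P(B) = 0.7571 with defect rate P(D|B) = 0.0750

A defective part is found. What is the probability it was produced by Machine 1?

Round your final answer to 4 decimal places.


Let A = from Machine 1, D = defective

Given:
- P(A) = 0.2429, P(B) = 0.7571
- P(D|A) = 0.0404, P(D|B) = 0.0750

Step 1: Find P(D)
P(D) = P(D|A)P(A) + P(D|B)P(B)
     = 0.0404 × 0.2429 + 0.0750 × 0.7571
     = 0.00981316 + 0.05678250
     = 0.06659566

Step 2: Apply Bayes' theorem
P(A|D) = P(D|A)P(A) / P(D)
       = 0.00981316 / 0.06659566
       = 0.1474


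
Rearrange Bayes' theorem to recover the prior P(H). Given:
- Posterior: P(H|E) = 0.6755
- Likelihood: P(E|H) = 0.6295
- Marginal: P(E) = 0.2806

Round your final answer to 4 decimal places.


From Bayes' theorem: P(H|E) = P(E|H) × P(H) / P(E)

Rearranging for P(H):
P(H) = P(H|E) × P(E) / P(E|H)
     = 0.6755 × 0.2806 / 0.6295
     = 0.18954530 / 0.6295
     = 0.3011


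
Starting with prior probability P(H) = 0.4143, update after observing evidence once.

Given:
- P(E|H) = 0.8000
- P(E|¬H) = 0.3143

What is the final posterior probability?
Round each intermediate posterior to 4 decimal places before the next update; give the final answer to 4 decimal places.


Sequential Bayesian updating:

Initial prior: P(H) = 0.4143

Update 1:
  P(E) = 0.8000 × 0.4143 + 0.3143 × 0.5857 = 0.33144000 + 0.18408551 = 0.51552551
  P(H|E) = 0.33144000 / 0.51552551 = 0.6429

Final posterior: 0.6429


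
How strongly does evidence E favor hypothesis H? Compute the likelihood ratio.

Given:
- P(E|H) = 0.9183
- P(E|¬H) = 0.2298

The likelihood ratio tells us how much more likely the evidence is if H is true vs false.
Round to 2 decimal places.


Likelihood Ratio (LR) = P(E|H) / P(E|¬H)

LR = 0.9183 / 0.2298
   = 4.00

The evidence is 4.00 times more likely if H is true than if H is false.
LR > 1, so observing E raises the odds in favor of H.


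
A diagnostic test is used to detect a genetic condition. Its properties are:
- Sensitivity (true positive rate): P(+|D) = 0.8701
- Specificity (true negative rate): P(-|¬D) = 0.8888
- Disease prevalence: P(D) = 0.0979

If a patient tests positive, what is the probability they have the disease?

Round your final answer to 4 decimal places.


Let D = has disease, + = positive test

Given:
- P(D) = 0.0979 (prevalence)
- P(+|D) = 0.8701 (sensitivity)
- P(-|¬D) = 0.8888 (specificity)
- P(+|¬D) = 0.1112 (false positive rate = 1 - specificity)

Step 1: Find P(+)
P(+) = P(+|D)P(D) + P(+|¬D)P(¬D)
     = 0.8701 × 0.0979 + 0.1112 × 0.9021
     = 0.08518279 + 0.10031352
     = 0.18549631

Step 2: Apply Bayes' theorem for P(D|+)
P(D|+) = P(+|D)P(D) / P(+)
       = 0.08518279 / 0.18549631
       = 0.4592


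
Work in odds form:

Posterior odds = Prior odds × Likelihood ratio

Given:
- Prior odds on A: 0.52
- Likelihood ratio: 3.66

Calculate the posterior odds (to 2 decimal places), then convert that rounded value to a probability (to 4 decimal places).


Step 1: Calculate posterior odds
Posterior odds = Prior odds × LR
               = 0.52 × 3.66
               = 1.90

Step 2: Convert to probability
P(A|E) = Posterior odds / (1 + Posterior odds)
       = 1.90 / (1 + 1.90)
       = 1.90 / 2.90
       = 0.6552

The evidence increased P(A) from 0.3421 to 0.6552.


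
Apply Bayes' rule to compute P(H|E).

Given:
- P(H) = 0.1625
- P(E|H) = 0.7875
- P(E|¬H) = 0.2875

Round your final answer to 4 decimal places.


Bayes' theorem: P(H|E) = P(E|H) × P(H) / P(E)

Step 1: Calculate P(E) using law of total probability
P(E) = P(E|H)P(H) + P(E|¬H)P(¬H)
     = 0.7875 × 0.1625 + 0.2875 × 0.8375
     = 0.12796875 + 0.24078125
     = 0.36875000

Step 2: Apply Bayes' theorem
P(H|E) = P(E|H) × P(H) / P(E)
       = 0.12796875 / 0.36875000
       = 0.3470


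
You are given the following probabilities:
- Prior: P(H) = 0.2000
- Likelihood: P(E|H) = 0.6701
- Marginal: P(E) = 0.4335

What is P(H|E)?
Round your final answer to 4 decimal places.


Using Bayes' theorem:

P(H|E) = P(E|H) × P(H) / P(E)
       = 0.6701 × 0.2000 / 0.4335
       = 0.13402000 / 0.4335
       = 0.3092

The evidence strengthens our belief in H.
Prior: 0.2000 → Posterior: 0.3092


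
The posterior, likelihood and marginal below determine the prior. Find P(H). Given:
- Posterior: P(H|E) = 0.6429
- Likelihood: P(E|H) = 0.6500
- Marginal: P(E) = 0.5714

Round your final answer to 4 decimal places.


From Bayes' theorem: P(H|E) = P(E|H) × P(H) / P(E)

Rearranging for P(H):
P(H) = P(H|E) × P(E) / P(E|H)
     = 0.6429 × 0.5714 / 0.6500
     = 0.36735306 / 0.6500
     = 0.5652


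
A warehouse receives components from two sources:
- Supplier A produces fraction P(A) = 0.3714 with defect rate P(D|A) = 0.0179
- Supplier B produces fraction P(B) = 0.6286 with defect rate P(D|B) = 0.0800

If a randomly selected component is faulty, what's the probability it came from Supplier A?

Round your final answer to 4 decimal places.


Let A = from Supplier A, D = faulty

Given:
- P(A) = 0.3714, P(B) = 0.6286
- P(D|A) = 0.0179, P(D|B) = 0.0800

Step 1: Find P(D)
P(D) = P(D|A)P(A) + P(D|B)P(B)
     = 0.0179 × 0.3714 + 0.0800 × 0.6286
     = 0.00664806 + 0.05028800
     = 0.05693606

Step 2: Apply Bayes' theorem
P(A|D) = P(D|A)P(A) / P(D)
       = 0.00664806 / 0.05693606
       = 0.1168


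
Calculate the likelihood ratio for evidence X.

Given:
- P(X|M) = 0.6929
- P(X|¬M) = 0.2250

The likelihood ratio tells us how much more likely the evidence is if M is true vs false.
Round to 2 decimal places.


Likelihood Ratio (LR) = P(X|M) / P(X|¬M)

LR = 0.6929 / 0.2250
   = 3.08

The evidence is 3.08 times more likely if M is true than if M is false.
Since LR > 1, the evidence supports M over ¬M.


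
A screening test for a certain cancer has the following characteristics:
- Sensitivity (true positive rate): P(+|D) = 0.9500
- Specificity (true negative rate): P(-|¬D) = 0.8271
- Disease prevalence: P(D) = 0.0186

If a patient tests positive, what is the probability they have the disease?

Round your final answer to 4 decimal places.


Let D = has disease, + = positive test

Given:
- P(D) = 0.0186 (prevalence)
- P(+|D) = 0.9500 (sensitivity)
- P(-|¬D) = 0.8271 (specificity)
- P(+|¬D) = 0.1729 (false positive rate = 1 - specificity)

Step 1: Find P(+)
P(+) = P(+|D)P(D) + P(+|¬D)P(¬D)
     = 0.9500 × 0.0186 + 0.1729 × 0.9814
     = 0.01767000 + 0.16968406
     = 0.18735406

Step 2: Apply Bayes' theorem for P(D|+)
P(D|+) = P(+|D)P(D) / P(+)
       = 0.01767000 / 0.18735406
       = 0.0943


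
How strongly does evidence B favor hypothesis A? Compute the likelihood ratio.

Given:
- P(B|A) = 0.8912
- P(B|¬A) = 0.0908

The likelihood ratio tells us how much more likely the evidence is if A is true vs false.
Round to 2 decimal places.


Likelihood Ratio (LR) = P(B|A) / P(B|¬A)

LR = 0.8912 / 0.0908
   = 9.81

The evidence is 9.81 times more likely if A is true than if A is false.
LR > 1, so observing B raises the odds in favor of A.


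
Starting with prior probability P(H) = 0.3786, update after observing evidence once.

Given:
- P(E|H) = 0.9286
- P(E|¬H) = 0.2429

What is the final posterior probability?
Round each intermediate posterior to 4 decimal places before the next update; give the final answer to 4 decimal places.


Sequential Bayesian updating:

Initial prior: P(H) = 0.3786

Update 1:
  P(E) = 0.9286 × 0.3786 + 0.2429 × 0.6214 = 0.35156796 + 0.15093806 = 0.50250602
  P(H|E) = 0.35156796 / 0.50250602 = 0.6996

Final posterior: 0.6996


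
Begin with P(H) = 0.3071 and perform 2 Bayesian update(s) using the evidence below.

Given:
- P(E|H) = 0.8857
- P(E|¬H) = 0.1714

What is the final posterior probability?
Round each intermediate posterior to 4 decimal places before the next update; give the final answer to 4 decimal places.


Sequential Bayesian updating:

Initial prior: P(H) = 0.3071

Update 1:
  P(E) = 0.8857 × 0.3071 + 0.1714 × 0.6929 = 0.27199847 + 0.11876306 = 0.39076153
  P(H|E) = 0.27199847 / 0.39076153 = 0.6961

Update 2:
  P(E) = 0.8857 × 0.6961 + 0.1714 × 0.3039 = 0.61653577 + 0.05208846 = 0.66862423
  P(H|E) = 0.61653577 / 0.66862423 = 0.9221

Final posterior: 0.9221


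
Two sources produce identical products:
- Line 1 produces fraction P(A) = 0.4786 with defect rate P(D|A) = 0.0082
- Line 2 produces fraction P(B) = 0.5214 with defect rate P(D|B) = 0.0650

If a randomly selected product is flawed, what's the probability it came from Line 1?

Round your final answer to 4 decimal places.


Let A = from Line 1, D = flawed

Given:
- P(A) = 0.4786, P(B) = 0.5214
- P(D|A) = 0.0082, P(D|B) = 0.0650

Step 1: Find P(D)
P(D) = P(D|A)P(A) + P(D|B)P(B)
     = 0.0082 × 0.4786 + 0.0650 × 0.5214
     = 0.00392452 + 0.03389100
     = 0.03781552

Step 2: Apply Bayes' theorem
P(A|D) = P(D|A)P(A) / P(D)
       = 0.00392452 / 0.03781552
       = 0.1038


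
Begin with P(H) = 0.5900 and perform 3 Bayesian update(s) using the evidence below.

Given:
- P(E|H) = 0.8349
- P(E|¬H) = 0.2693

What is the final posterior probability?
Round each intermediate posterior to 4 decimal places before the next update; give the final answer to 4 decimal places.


Sequential Bayesian updating:

Initial prior: P(H) = 0.5900

Update 1:
  P(E) = 0.8349 × 0.5900 + 0.2693 × 0.4100 = 0.49259100 + 0.11041300 = 0.60300400
  P(H|E) = 0.49259100 / 0.60300400 = 0.8169

Update 2:
  P(E) = 0.8349 × 0.8169 + 0.2693 × 0.1831 = 0.68202981 + 0.04930883 = 0.73133864
  P(H|E) = 0.68202981 / 0.73133864 = 0.9326

Update 3:
  P(E) = 0.8349 × 0.9326 + 0.2693 × 0.0674 = 0.77862774 + 0.01815082 = 0.79677856
  P(H|E) = 0.77862774 / 0.79677856 = 0.9772

Final posterior: 0.9772
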